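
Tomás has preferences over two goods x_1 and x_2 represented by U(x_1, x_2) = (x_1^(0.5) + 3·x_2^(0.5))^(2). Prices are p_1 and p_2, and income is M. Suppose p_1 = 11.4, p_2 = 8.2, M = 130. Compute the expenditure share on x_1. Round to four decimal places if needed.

share on x_1 = 0.074

MRS = MU_x_1/MU_x_2 = (1/3)·(x_2/x_1)^(0.5). Set equal to p_1/p_2.
Solve for the ratio: x_2/x_1 = [3·p_1/p_2]^(2).
Substitute x_2 = (x_2/x_1)·x_1 into the budget: x_1* = M/(p_1 + p_2·(x_2/x_1)).
Numerically x_2/x_1 = 17.395003, so x_1* = 130/(11.4 + 8.2·17.395003) = 0.8439 and x_2* = 17.395003·0.8439 = 14.6804.
Expenditure on x_1: 11.4·0.8439 = 9.6209; share = 0.074.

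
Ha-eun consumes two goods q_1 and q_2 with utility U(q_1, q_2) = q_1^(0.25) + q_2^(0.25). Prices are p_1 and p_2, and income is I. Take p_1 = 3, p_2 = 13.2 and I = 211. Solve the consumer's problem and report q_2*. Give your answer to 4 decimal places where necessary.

MU_q_1 ∝ q_1^(-0.75), MU_q_2 ∝ q_2^(-0.75), so MRS = (q_2/q_1)^(0.75) = p_1/p_2.
Solve for the ratio: q_2/q_1 = [p_1/p_2]^(4/3).
Substitute q_2 = (q_2/q_1)·q_1 into the budget: q_1* = I/(p_1 + p_2·(q_2/q_1)).
Numerically q_2/q_1 = 0.138696, so q_1* = 211/(3 + 13.2·0.138696) = 43.6782 and q_2* = 0.138696·43.6782 = 6.058.

q_2* = 6.058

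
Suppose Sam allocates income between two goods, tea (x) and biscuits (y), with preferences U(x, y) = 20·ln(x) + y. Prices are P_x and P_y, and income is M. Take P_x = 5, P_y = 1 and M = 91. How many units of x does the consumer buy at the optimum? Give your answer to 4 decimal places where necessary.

Set MRS = P_x/P_y: (20/x)/1 = P_x/P_y.
So x*(P_x,P_y) = 20·P_y/P_x, independent of income; and y* = (M − 20·P_y)/P_y.
At the given prices: x* = 20·1/5 = 4.

x* = 4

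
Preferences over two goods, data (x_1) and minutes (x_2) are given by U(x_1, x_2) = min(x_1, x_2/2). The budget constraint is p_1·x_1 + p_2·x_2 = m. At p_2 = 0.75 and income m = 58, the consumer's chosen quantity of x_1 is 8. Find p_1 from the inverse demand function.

p_1 = 5.75

Leontief preferences: the optimum is at the kink where x_1/1 = x_2/2, i.e. x_2 = 2·x_1.
Budget: p_1·x_1 + p_2·2·x_1 = m, so (p_1 + 2·p_2)·x_1 = m.
Demand: x_1*(p_1,p_2,m) = m/(p_1 + 2·p_2), x_2* = 2·m/(p_1 + 2·p_2).
Set x_1* = 8 in the demand function and solve for p_1: p_1 = 5.75.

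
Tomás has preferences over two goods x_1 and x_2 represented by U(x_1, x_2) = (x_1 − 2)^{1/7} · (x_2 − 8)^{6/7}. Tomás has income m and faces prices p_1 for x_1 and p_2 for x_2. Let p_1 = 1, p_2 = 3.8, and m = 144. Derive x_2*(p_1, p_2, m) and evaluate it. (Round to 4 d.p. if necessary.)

x_2* = 33.1729

MRS = (1/6)·(x_2−8)/(x_1−2). Tangency with p_1/p_2 gives x_2−8 = 6·(p_1/p_2)·(x_1−2).
After buying the subsistence bundle (2, 8), a share 1/7 of the remaining income goes to x_1: x_1* = 2 + 1/7·(m − 2p_1 − 8p_2)/p_1.
Discretionary income = 144 − 2·1 − 8·3.8 = 111.6; x_2* = 8 + 6/7·111.6/3.8 = 33.1729.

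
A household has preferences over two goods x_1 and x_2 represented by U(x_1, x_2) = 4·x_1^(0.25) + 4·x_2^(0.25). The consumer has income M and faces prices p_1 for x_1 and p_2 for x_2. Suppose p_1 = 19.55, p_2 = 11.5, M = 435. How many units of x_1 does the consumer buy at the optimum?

x_1* = 10.144

MRS = MU_x_1/MU_x_2 = (x_2/x_1)^(0.75). Set equal to p_1/p_2.
Hence x_2/x_1 = (p_1/p_2)^(1/(0.75)), i.e. raised to the 4/3 power.
Substitute x_2 = (x_2/x_1)·x_1 into the budget: x_1* = M/(p_1 + p_2·(x_2/x_1)).
Numerically x_2/x_1 = 2.028921, so x_1* = 435/(19.55 + 11.5·2.028921) = 10.144.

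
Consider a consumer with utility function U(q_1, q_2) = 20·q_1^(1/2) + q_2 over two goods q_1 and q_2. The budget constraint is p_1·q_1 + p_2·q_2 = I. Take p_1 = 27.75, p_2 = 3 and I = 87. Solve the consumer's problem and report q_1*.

Thus q_1* = (10·p_2/p_1)² — independent of I — with the rest of income spent on q_2.
Plugging in: q_1* = (10·3/27.75)² = 1.1687.

q_1* = 1.1687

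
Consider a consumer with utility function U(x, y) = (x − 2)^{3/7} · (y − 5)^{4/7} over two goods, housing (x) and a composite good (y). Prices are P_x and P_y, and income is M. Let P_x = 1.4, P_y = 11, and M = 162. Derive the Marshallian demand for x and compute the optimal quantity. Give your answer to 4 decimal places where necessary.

x* = 33.898

Let x' = x−2, y' = y−5. MRS = (3/4)·y'/x' = P_x/P_y.
After buying the subsistence bundle (2, 5), a share 3/7 of the remaining income goes to x: x* = 2 + 3/7·(M − 2P_x − 5P_y)/P_x.
Discretionary income = 162 − 2·1.4 − 5·11 = 104.2; x* = 2 + 3/7·104.2/1.4 = 33.898.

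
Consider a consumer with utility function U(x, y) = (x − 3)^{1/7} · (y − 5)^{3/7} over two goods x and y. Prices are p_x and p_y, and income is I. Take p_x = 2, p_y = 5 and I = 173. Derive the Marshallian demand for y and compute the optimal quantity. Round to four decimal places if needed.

y* = 26.3

After buying the subsistence bundle (3, 5), a share 0.25 of the remaining income goes to x: x* = 3 + 0.25·(I − 3p_x − 5p_y)/p_x.
Discretionary income = 173 − 3·2 − 5·5 = 142; y* = 5 + 0.75·142/5 = 26.3.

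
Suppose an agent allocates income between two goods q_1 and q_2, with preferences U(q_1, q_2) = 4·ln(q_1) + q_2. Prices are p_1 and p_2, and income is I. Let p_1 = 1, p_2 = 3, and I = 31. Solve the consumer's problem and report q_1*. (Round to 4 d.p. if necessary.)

At the given prices: q_1* = 4·3/1 = 12.

q_1* = 12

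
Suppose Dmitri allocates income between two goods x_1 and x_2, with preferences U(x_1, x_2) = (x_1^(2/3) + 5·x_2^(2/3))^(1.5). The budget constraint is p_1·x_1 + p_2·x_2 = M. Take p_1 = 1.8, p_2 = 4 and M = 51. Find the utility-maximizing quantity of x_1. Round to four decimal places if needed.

MU_x_1 ∝ x_1^(-1/3), MU_x_2 ∝ 5·x_2^(-1/3), so MRS = (1/5)·(x_2/x_1)^(1/3) = p_1/p_2.
Hence x_2/x_1 = (5·p_1/p_2)^(1/(1/3)), i.e. raised to the 3 power.
Substitute x_2 = (x_2/x_1)·x_1 into the budget: x_1* = M/(p_1 + p_2·(x_2/x_1)).
Numerically x_2/x_1 = 11.390625, so x_1* = 51/(1.8 + 4·11.390625) = 1.0768.

x_1* = 1.0768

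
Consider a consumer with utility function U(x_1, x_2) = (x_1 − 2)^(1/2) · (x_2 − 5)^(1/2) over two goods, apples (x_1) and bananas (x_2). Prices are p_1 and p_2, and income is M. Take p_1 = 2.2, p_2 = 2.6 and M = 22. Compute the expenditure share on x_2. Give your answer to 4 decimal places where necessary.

After buying the subsistence bundle (2, 5), a share 0.5 of the remaining income goes to x_1: x_1* = 2 + 0.5·(M − 2p_1 − 5p_2)/p_1.
Discretionary income = 22 − 2·2.2 − 5·2.6 = 4.6; x_1* = 2 + 0.5·4.6/2.2 = 3.0455; x_2* = 5 + 0.5·4.6/2.6 = 5.8846.
Expenditure on x_2: 2.6·5.8846 = 15.3; share = 0.6955.

share on x_2 = 0.6955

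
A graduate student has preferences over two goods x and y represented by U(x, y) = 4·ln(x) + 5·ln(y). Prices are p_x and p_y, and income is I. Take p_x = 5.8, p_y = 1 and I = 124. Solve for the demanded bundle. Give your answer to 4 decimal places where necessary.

MU_x/MU_y = (4·y)/(5·x); tangency sets this equal to p_x/p_y.
So 4·p_y·y = 5·p_x·x; combined with the budget, a share 4/9 of income goes to x.
Demand: x*(p_x,p_y,I) = 4/9·I/p_x and y* = 5/9·I/p_y.
At p_x=5.8, p_y=1, I=124: x* = 4/9·124/5.8 = 9.5019, y* = 68.8889.

x* = 9.5019, y* = 68.8889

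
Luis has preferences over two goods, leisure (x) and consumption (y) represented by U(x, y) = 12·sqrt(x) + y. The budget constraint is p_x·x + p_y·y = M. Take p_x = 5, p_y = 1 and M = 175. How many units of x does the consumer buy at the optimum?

x* = 1.44

Set MRS = p_x/p_y: 6·x^(−1/2) = p_x/p_y.
Thus x* = (6·p_y/p_x)² — independent of M — with the rest of income spent on y.
Plugging in: x* = (6·1/5)² = 1.44.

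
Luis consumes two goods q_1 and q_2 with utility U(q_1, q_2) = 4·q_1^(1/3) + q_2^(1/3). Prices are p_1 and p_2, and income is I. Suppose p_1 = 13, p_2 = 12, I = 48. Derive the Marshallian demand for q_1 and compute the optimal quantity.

MU_q_1 ∝ 4·q_1^(-2/3), MU_q_2 ∝ q_2^(-2/3), so MRS = 4·(q_2/q_1)^(2/3) = p_1/p_2.
Solve for the ratio: q_2/q_1 = [(1/4)·p_1/p_2]^(1.5).
With the ratio pinned down, the budget gives q_1* = I/(p_1 + p_2·(q_2/q_1)) and q_2* = (q_2/q_1)·q_1*.
Numerically q_2/q_1 = 0.140946, so q_1* = 48/(13 + 12·0.140946) = 3.2672.

q_1* = 3.2672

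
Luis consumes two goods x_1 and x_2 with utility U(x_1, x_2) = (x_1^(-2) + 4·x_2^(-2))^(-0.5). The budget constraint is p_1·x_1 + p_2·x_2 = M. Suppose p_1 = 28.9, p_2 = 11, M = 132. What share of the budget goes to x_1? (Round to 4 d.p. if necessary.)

share on x_1 = 0.5453

MRS = MU_x_1/MU_x_2 = (1/4)·(x_2/x_1)^(3). Set equal to p_1/p_2.
Solve for the ratio: x_2/x_1 = [4·p_1/p_2]^(1/3).
Substitute x_2 = (x_2/x_1)·x_1 into the budget: x_1* = M/(p_1 + p_2·(x_2/x_1)).
Numerically x_2/x_1 = 2.190391, so x_1* = 132/(28.9 + 11·2.190391) = 2.4908 and x_2* = 2.190391·2.4908 = 5.4559.
Expenditure on x_1: 28.9·2.4908 = 71.9851; share = 0.5453.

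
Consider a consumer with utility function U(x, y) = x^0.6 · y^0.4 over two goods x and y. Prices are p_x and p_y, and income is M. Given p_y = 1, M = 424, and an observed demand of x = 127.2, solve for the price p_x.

p_x = 2

Tangency: MRS = (3/2)·y/x = p_x/p_y.
Rearranging, p_y·y = (2/3)·p_x·x. Substituting into the budget gives p_x·x·(1 + (2/3)) = M.
Demand: x*(p_x,p_y,M) = 0.6·M/p_x and y* = 0.4·M/p_y.
Set x* = 127.2 in the demand function and solve for p_x: p_x = 2.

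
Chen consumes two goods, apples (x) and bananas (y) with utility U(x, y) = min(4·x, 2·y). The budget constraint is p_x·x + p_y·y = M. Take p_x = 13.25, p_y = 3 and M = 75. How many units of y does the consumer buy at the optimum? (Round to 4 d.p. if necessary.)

Leontief preferences: the optimum is at the kink where x/2 = y/4, i.e. y = 2·x.
Budget: p_x·x + p_y·2·x = M, so (2·p_x + 4·p_y)·x = 2·M.
Demand: x*(p_x,p_y,M) = 2·M/(2·p_x + 4·p_y), y* = 4·M/(2·p_x + 4·p_y).
Here 2·13.25 + 4·3 = 38.5, giving y* = 7.7922.

y* = 7.7922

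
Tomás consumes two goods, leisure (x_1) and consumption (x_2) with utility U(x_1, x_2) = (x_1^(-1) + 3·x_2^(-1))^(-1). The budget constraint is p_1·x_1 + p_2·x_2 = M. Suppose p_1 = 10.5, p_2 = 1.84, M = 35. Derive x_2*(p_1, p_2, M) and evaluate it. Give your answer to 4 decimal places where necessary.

x_2* = 7.995

From the CES first-order condition, (1/3)·(x_2/x_1)^(2) = p_1/p_2.
Solve for the ratio: x_2/x_1 = [3·p_1/p_2]^(0.5).
With the ratio pinned down, the budget gives x_1* = M/(p_1 + p_2·(x_2/x_1)) and x_2* = (x_2/x_1)·x_1*.
Numerically x_2/x_1 = 4.13758, so x_1* = 35/(10.5 + 1.84·4.13758) = 1.9323 and x_2* = 4.13758·1.9323 = 7.995.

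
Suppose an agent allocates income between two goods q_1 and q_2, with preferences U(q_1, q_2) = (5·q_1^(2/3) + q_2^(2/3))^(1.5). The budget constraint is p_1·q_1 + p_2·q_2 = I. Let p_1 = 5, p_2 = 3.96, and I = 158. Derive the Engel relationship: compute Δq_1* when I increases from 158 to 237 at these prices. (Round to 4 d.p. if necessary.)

Δq_1* = 15.601

MRS = MU_q_1/MU_q_2 = 5·(q_2/q_1)^(1/3). Set equal to p_1/p_2.
Solve for the ratio: q_2/q_1 = [(1/5)·p_1/p_2]^(3).
Substitute q_2 = (q_2/q_1)·q_1 into the budget: q_1* = I/(p_1 + p_2·(q_2/q_1)).
Numerically q_2/q_1 = 0.016103, so q_1* = 158/(5 + 3.96·0.016103) = 31.2021.
At I' = 237: q_1* = 46.8031. Change: 46.8031 − 31.2021 = 15.601.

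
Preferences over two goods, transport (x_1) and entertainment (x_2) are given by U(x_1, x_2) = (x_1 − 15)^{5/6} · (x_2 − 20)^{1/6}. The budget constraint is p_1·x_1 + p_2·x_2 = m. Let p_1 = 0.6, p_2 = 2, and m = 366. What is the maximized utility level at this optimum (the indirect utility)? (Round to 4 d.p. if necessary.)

V = 275.477

Substituting into the budget: x_1* = 15 + 5/6·(m − 15·p_1 − 20·p_2)/p_1, and x_2* = 20 + 1/6·(…)/p_2.
Discretionary income = 366 − 15·0.6 − 20·2 = 317; x_1* = 15 + 5/6·317/0.6 = 455.2778; x_2* = 20 + 1/6·317/2 = 46.4167.
Utility at the optimum: U(455.2778, 46.4167) = 275.477.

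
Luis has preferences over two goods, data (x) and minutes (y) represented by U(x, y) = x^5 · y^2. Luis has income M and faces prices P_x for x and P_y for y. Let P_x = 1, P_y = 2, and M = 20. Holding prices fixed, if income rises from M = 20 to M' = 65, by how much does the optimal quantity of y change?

Tangency: MRS = (5/2)·y/x = P_x/P_y.
Rearranging, P_y·y = (2/5)·P_x·x. Substituting into the budget gives P_x·x·(1 + (2/5)) = M.
Demand: x*(P_x,P_y,M) = 5/7·M/P_x and y* = 2/7·M/P_y.
At P_x=1, P_y=2, M=20: y* = 2/7·20/2 = 2.8571.
At M' = 65: y* = 9.2857. Change: 9.2857 − 2.8571 = 6.4286.

Δy* = 6.4286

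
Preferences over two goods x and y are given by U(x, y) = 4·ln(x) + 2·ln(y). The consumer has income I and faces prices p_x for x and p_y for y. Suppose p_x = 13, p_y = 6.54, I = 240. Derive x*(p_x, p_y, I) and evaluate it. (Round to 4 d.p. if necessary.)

The MRS is 2·y/x. Set MRS = p_x/p_y.
So 4·p_y·y = 2·p_x·x; combined with the budget, a share 2/3 of income goes to x.
Demand: x*(p_x,p_y,I) = 2/3·I/p_x and y* = 1/3·I/p_y.
At p_x=13, p_y=6.54, I=240: x* = 2/3·240/13 = 12.3077.

x* = 12.3077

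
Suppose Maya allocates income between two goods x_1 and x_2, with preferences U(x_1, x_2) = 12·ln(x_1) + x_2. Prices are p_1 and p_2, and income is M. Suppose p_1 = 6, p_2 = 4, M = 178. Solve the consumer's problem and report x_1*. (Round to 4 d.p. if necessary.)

MU_x_1 = 12/x_1, MU_x_2 = 1. Tangency: 12/x_1 = p_1/p_2.
So x_1*(p_1,p_2) = 12·p_2/p_1, independent of income; and x_2* = (M − 12·p_2)/p_2.
At the given prices: x_1* = 12·4/6 = 8.

x_1* = 8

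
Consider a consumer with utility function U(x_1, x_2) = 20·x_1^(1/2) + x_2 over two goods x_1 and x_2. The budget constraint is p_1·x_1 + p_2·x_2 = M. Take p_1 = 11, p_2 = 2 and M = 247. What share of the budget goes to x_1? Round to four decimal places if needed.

Set MRS = p_1/p_2: 10·x_1^(−1/2) = p_1/p_2.
Thus x_1* = (10·p_2/p_1)² — independent of M — with the rest of income spent on x_2.
Plugging in: x_1* = (10·2/11)² = 3.3058, x_2* = 105.3182.
Expenditure on x_1: 11·3.3058 = 36.3636; share = 0.1472.

share on x_1 = 0.1472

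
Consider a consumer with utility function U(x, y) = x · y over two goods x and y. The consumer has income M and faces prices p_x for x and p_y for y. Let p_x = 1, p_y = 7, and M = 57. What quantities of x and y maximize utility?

x* = 28.5, y* = 4.0714

Demand: x*(p_x,p_y,M) = 0.5·M/p_x and y* = 0.5·M/p_y.
At p_x=1, p_y=7, M=57: x* = 0.5·57/1 = 28.5, y* = 4.0714.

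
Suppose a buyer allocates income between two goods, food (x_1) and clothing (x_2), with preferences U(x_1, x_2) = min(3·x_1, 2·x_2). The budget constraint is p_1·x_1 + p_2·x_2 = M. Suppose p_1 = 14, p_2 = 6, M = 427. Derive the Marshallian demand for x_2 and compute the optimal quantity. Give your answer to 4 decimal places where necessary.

With perfect complements, no substitution: consume in ratio x_1:x_2 = 2:3.
Budget: p_1·x_1 + p_2·(3/2)·x_1 = M, so (2·p_1 + 3·p_2)·x_1 = 2·M.
Demand: x_1*(p_1,p_2,M) = 2·M/(2·p_1 + 3·p_2), x_2* = 3·M/(2·p_1 + 3·p_2).
Here 2·14 + 3·6 = 46, giving x_2* = 27.8478.

x_2* = 27.8478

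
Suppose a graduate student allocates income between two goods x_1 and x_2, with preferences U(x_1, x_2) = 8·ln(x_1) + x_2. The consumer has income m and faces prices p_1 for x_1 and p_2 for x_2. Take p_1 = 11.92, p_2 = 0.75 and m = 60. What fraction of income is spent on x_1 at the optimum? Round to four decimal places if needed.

share on x_1 = 0.1

Set MRS = p_1/p_2: (8/x_1)/1 = p_1/p_2.
So x_1*(p_1,p_2) = 8·p_2/p_1, independent of income; and x_2* = (m − 8·p_2)/p_2.
At the given prices: x_1* = 8·0.75/11.92 = 0.5034, and x_2* = 72.
Expenditure on x_1: 11.92·0.5034 = 6; share = 0.1.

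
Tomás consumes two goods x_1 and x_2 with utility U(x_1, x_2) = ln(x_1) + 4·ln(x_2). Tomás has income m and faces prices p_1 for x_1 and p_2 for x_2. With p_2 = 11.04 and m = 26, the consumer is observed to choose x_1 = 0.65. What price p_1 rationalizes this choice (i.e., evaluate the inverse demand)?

Tangency: MRS = (1/4)·x_2/x_1 = p_1/p_2.
Rearranging, p_2·x_2 = 4·p_1·x_1. Substituting into the budget gives p_1·x_1·(1 + 4) = m.
Demand: x_1*(p_1,p_2,m) = 0.2·m/p_1 and x_2* = 0.8·m/p_2.
Set x_1* = 0.65 in the demand function and solve for p_1: p_1 = 8.

p_1 = 8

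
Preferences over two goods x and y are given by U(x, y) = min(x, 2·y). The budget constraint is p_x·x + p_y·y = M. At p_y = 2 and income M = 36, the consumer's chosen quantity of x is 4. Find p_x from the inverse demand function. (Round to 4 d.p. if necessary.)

With perfect complements, no substitution: consume in ratio x:y = 2:1.
Budget: p_x·x + p_y·(1/2)·x = M, so (2·p_x + p_y)·x = 2·M.
Demand: x*(p_x,p_y,M) = 2·M/(2·p_x + p_y), y* = M/(2·p_x + p_y).
Set x* = 4 in the demand function and solve for p_x: p_x = 8.

p_x = 8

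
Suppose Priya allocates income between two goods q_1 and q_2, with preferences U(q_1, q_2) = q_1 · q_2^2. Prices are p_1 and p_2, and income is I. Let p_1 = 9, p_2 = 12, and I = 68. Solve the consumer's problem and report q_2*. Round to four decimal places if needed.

q_2* = 3.7778

MU_q_1/MU_q_2 = (q_2)/(2·q_1); tangency sets this equal to p_1/p_2.
Rearranging, p_2·q_2 = 2·p_1·q_1. Substituting into the budget gives p_1·q_1·(1 + 2) = I.
Demand: q_1*(p_1,p_2,I) = 1/3·I/p_1 and q_2* = 2/3·I/p_2.
At p_1=9, p_2=12, I=68: q_2* = 2/3·68/12 = 3.7778.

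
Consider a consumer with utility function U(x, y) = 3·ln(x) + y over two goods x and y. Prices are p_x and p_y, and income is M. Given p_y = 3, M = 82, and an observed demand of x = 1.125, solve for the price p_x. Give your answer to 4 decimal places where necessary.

p_x = 8

MU_x = 3/x, MU_y = 1. Tangency: 3/x = p_x/p_y.
So x*(p_x,p_y) = 3·p_y/p_x, independent of income; and y* = (M − 3·p_y)/p_y.
Set x* = 1.125 in the demand function and solve for p_x: p_x = 8.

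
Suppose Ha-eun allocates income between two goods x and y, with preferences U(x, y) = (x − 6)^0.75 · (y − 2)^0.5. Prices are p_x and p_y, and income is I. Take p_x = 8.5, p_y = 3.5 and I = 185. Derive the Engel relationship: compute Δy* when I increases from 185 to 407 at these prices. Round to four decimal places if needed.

Discretionary income = 185 − 6·8.5 − 2·3.5 = 127; y* = 2 + 0.4·127/3.5 = 16.5143.
At I' = 407: y* = 41.8857. Change: 41.8857 − 16.5143 = 25.3714.

Δy* = 25.3714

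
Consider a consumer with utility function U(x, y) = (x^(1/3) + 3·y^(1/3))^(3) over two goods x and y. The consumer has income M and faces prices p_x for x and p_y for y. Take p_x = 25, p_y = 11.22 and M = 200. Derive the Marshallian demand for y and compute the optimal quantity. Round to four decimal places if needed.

y* = 15.7896

MRS = MU_x/MU_y = (1/3)·(y/x)^(2/3). Set equal to p_x/p_y.
Hence y/x = (3·p_x/p_y)^(1/(2/3)), i.e. raised to the 1.5 power.
Substitute y = (y/x)·x into the budget: x* = M/(p_x + p_y·(y/x)).
Numerically y/x = 17.282343, so x* = 200/(25 + 11.22·17.282343) = 0.9136 and y* = 17.282343·0.9136 = 15.7896.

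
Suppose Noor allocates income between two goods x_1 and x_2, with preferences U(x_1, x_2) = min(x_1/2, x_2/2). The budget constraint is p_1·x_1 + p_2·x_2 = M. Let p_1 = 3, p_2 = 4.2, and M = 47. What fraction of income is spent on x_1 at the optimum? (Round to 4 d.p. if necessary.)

share on x_1 = 0.4167

Here 2·3 + 2·4.2 = 14.4, giving x_1* = 6.5278 and x_2* = 6.5278.
Expenditure on x_1: 3·6.5278 = 19.5833; share = 0.4167.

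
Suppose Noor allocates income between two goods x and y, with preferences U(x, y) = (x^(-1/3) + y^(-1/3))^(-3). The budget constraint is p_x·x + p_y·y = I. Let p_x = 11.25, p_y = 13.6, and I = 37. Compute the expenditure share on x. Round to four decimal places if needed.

MU_x ∝ x^(-4/3), MU_y ∝ y^(-4/3), so MRS = (y/x)^(4/3) = p_x/p_y.
Solve for the ratio: y/x = [p_x/p_y]^(0.75).
With the ratio pinned down, the budget gives x* = I/(p_x + p_y·(y/x)) and y* = (y/x)·x*.
Numerically y/x = 0.867382, so x* = 37/(11.25 + 13.6·0.867382) = 1.6055 and y* = 0.867382·1.6055 = 1.3925.
Expenditure on x: 11.25·1.6055 = 18.0614; share = 0.4881.

share on x = 0.4881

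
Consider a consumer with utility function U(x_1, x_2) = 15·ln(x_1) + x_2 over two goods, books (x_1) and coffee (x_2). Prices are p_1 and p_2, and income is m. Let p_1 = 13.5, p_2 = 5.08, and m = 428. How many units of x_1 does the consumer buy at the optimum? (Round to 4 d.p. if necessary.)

MU_x_1 = 15/x_1, MU_x_2 = 1. Tangency: 15/x_1 = p_1/p_2.
So x_1*(p_1,p_2) = 15·p_2/p_1, independent of income; and x_2* = (m − 15·p_2)/p_2.
At the given prices: x_1* = 15·5.08/13.5 = 5.6444.

x_1* = 5.6444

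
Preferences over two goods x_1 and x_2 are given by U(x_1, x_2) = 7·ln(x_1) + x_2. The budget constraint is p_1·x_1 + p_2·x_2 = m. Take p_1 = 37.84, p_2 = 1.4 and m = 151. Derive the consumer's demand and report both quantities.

x_1* = 0.259, x_2* = 100.8571

So x_1*(p_1,p_2) = 7·p_2/p_1, independent of income; and x_2* = (m − 7·p_2)/p_2.
At the given prices: x_1* = 7·1.4/37.84 = 0.259, and x_2* = 100.8571.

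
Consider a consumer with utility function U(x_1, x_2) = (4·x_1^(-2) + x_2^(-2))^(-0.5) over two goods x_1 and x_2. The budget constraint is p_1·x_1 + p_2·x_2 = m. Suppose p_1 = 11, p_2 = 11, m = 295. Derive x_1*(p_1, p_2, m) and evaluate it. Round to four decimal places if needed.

x_1* = 16.4533

Substitute x_2 = (x_2/x_1)·x_1 into the budget: x_1* = m/(p_1 + p_2·(x_2/x_1)).
Numerically x_2/x_1 = 0.629961, so x_1* = 295/(11 + 11·0.629961) = 16.4533.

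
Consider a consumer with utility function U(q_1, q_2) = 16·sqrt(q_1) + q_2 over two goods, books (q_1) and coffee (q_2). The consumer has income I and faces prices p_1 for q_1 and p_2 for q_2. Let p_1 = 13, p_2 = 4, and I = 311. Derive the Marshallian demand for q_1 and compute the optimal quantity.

q_1* = 6.0592

MU_q_1 = 8/√q_1, MU_q_2 = 1. Tangency: 8/√q_1 = p_1/p_2.
Solve: √q_1 = 8·p_2/p_1, so q_1*(p_1,p_2) = (8·p_2/p_1)², and q_2* = (I − p_1·q_1*)/p_2.
Plugging in: q_1* = (8·4/13)² = 6.0592.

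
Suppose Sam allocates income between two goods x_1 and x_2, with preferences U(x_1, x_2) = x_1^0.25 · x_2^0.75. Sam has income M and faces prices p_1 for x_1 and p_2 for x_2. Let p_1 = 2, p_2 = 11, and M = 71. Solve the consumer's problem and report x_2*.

The MRS is (1/3)·x_2/x_1. Set MRS = p_1/p_2.
Rearranging, p_2·x_2 = 3·p_1·x_1. Substituting into the budget gives p_1·x_1·(1 + 3) = M.
Demand: x_1*(p_1,p_2,M) = 0.25·M/p_1 and x_2* = 0.75·M/p_2.
At p_1=2, p_2=11, M=71: x_2* = 0.75·71/11 = 4.8409.

x_2* = 4.8409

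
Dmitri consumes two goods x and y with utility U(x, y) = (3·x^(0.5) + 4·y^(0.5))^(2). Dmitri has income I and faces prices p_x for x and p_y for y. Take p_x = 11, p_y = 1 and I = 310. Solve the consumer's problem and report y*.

Numerically y/x = 215.111111, so x* = 310/(11 + 1·215.111111) = 1.371 and y* = 215.111111·1.371 = 294.9189.

y* = 294.9189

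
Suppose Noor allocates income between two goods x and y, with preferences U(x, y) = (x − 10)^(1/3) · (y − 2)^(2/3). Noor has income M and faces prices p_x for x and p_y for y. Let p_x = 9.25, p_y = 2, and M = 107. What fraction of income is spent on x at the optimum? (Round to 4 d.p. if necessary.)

share on x = 0.8972

Let x' = x−10, y' = y−2. MRS = (1/2)·y'/x' = p_x/p_y.
Substituting into the budget: x* = 10 + 1/3·(M − 10·p_x − 2·p_y)/p_x, and y* = 2 + 2/3·(…)/p_y.
Discretionary income = 107 − 10·9.25 − 2·2 = 10.5; x* = 10 + 1/3·10.5/9.25 = 10.3784; y* = 2 + 2/3·10.5/2 = 5.5.
Expenditure on x: 9.25·10.3784 = 96; share = 0.8972.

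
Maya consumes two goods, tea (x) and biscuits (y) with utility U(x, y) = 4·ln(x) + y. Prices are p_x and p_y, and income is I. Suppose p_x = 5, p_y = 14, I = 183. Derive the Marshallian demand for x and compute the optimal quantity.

Set MRS = p_x/p_y: (4/x)/1 = p_x/p_y.
So x*(p_x,p_y) = 4·p_y/p_x, independent of income; and y* = (I − 4·p_y)/p_y.
At the given prices: x* = 4·14/5 = 11.2.

x* = 11.2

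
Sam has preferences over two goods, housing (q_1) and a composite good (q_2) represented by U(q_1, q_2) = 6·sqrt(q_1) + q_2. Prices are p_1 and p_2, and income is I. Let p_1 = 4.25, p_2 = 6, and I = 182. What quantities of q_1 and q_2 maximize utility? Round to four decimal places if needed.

q_1* = 17.9377, q_2* = 17.6275

Utility is quasi-linear in q_2; the FOC for q_1 is 3/√q_1 = p_1/p_2.
Thus q_1* = (3·p_2/p_1)² — independent of I — with the rest of income spent on q_2.
Plugging in: q_1* = (3·6/4.25)² = 17.9377, q_2* = 17.6275.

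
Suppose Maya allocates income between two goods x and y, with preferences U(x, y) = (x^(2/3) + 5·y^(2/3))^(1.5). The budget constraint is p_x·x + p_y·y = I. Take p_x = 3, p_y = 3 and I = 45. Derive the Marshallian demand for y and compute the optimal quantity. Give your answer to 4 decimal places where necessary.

y* = 14.881

Substitute y = (y/x)·x into the budget: x* = I/(p_x + p_y·(y/x)).
Numerically y/x = 125, so x* = 45/(3 + 3·125) = 0.119 and y* = 125·0.119 = 14.881.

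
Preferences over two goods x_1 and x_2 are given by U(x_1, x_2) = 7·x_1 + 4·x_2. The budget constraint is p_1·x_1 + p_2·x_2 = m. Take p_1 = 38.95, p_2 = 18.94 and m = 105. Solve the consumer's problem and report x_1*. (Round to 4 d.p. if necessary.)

Perfect substitutes: compare marginal utility per dollar. 7/p_1 vs 4/p_2 → 0.1797 vs 0.2112.
x_2 gives more utility per dollar, so spend all income on x_2: x_2* = m/p_2, x_1* = 0.
Numerically: x_1* = 0, x_2* = 5.5438.

x_1* = 0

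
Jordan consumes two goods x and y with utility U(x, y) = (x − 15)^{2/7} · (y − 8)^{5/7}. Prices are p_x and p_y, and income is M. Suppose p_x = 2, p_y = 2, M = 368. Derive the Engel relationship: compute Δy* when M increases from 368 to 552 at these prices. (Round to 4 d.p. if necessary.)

Δy* = 65.7143

MRS = (2/5)·(y−8)/(x−15). Tangency with p_x/p_y gives y−8 = (5/2)·(p_x/p_y)·(x−15).
Substituting into the budget: x* = 15 + 2/7·(M − 15·p_x − 8·p_y)/p_x, and y* = 8 + 5/7·(…)/p_y.
Discretionary income = 368 − 15·2 − 8·2 = 322; y* = 8 + 5/7·322/2 = 123.
At M' = 552: y* = 188.7143. Change: 188.7143 − 123 = 65.7143.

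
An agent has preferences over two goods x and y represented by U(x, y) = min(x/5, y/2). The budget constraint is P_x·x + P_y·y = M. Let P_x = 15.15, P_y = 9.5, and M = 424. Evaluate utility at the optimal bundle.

With perfect complements, no substitution: consume in ratio x:y = 5:2.
Budget: P_x·x + P_y·(2/5)·x = M, so (5·P_x + 2·P_y)·x = 5·M.
Demand: x*(P_x,P_y,M) = 5·M/(5·P_x + 2·P_y), y* = 2·M/(5·P_x + 2·P_y).
Here 5·15.15 + 2·9.5 = 94.75, giving x* = 22.3747 and y* = 8.9499.
Utility at the optimum: U(22.3747, 8.9499) = 4.4749.

V = 4.4749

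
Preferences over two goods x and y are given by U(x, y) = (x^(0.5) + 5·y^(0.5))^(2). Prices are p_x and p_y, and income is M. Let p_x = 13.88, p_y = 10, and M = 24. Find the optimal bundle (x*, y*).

x* = 0.0484, y* = 2.3328

With the ratio pinned down, the budget gives x* = M/(p_x + p_y·(y/x)) and y* = (y/x)·x*.
Numerically y/x = 48.1636, so x* = 24/(13.88 + 10·48.1636) = 0.0484 and y* = 48.1636·0.0484 = 2.3328.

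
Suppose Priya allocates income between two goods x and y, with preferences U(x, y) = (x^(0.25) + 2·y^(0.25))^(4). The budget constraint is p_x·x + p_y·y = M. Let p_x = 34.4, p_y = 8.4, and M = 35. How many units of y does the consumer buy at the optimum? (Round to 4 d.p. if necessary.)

y* = 3.3386

From the CES first-order condition, (1/2)·(y/x)^(0.75) = p_x/p_y.
Solve for the ratio: y/x = [2·p_x/p_y]^(4/3).
With the ratio pinned down, the budget gives x* = M/(p_x + p_y·(y/x)) and y* = (y/x)·x*.
Numerically y/x = 16.509942, so x* = 35/(34.4 + 8.4·16.509942) = 0.2022 and y* = 16.509942·0.2022 = 3.3386.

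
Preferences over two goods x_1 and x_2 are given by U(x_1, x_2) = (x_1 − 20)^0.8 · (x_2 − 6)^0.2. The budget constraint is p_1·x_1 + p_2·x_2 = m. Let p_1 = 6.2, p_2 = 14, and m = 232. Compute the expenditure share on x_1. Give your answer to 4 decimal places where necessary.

Discretionary income = 232 − 20·6.2 − 6·14 = 24; x_1* = 20 + 0.8·24/6.2 = 23.0968; x_2* = 6 + 0.2·24/14 = 6.3429.
Expenditure on x_1: 6.2·23.0968 = 143.2; share = 0.6172.

share on x_1 = 0.6172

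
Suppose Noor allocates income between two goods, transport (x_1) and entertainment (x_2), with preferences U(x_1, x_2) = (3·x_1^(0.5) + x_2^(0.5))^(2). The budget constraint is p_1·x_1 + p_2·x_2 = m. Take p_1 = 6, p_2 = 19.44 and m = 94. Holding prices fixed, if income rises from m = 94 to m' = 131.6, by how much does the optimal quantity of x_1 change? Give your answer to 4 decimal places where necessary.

MU_x_1 ∝ 3·x_1^(-0.5), MU_x_2 ∝ x_2^(-0.5), so MRS = 3·(x_2/x_1)^(0.5) = p_1/p_2.
Hence x_2/x_1 = ((1/3)·p_1/p_2)^(1/(0.5)), i.e. raised to the 2 power.
Substitute x_2 = (x_2/x_1)·x_1 into the budget: x_1* = m/(p_1 + p_2·(x_2/x_1)).
Numerically x_2/x_1 = 0.010584, so x_1* = 94/(6 + 19.44·0.010584) = 15.1472.
At m' = 131.6: x_1* = 21.2061. Change: 21.2061 − 15.1472 = 6.0589.

Δx_1* = 6.0589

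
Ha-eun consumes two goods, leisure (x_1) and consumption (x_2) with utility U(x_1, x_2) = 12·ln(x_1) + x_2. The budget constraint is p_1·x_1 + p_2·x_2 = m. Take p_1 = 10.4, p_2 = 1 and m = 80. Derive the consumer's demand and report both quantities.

x_1* = 1.1538, x_2* = 68

MU_x_1 = 12/x_1, MU_x_2 = 1. Tangency: 12/x_1 = p_1/p_2.
So x_1*(p_1,p_2) = 12·p_2/p_1, independent of income; and x_2* = (m − 12·p_2)/p_2.
At the given prices: x_1* = 12·1/10.4 = 1.1538, and x_2* = 68.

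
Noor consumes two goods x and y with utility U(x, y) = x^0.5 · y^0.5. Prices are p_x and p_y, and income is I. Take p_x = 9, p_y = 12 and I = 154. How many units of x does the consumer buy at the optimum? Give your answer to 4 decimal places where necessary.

x* = 8.5556

Demand: x*(p_x,p_y,I) = 0.5·I/p_x and y* = 0.5·I/p_y.
At p_x=9, p_y=12, I=154: x* = 0.5·154/9 = 8.5556.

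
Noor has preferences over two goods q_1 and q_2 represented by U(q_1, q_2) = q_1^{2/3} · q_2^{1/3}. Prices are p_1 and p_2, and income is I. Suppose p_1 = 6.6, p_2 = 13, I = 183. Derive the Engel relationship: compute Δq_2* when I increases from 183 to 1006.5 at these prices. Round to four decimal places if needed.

Δq_2* = 21.1154

At p_1=6.6, p_2=13, I=183: q_2* = 1/3·183/13 = 4.6923.
At I' = 1006.5: q_2* = 25.8077. Change: 25.8077 − 4.6923 = 21.1154.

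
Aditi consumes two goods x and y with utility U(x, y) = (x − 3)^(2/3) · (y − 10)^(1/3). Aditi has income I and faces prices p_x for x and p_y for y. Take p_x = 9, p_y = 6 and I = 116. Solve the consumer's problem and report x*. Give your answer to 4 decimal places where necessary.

x* = 5.1481

This is Cobb-Douglas in (x−3, y−10): tangency gives 2/3·p_y·(y−10) = 1/3·p_x·(x−3).
Substituting into the budget: x* = 3 + 2/3·(I − 3·p_x − 10·p_y)/p_x, and y* = 10 + 1/3·(…)/p_y.
Discretionary income = 116 − 3·9 − 10·6 = 29; x* = 3 + 2/3·29/9 = 5.1481.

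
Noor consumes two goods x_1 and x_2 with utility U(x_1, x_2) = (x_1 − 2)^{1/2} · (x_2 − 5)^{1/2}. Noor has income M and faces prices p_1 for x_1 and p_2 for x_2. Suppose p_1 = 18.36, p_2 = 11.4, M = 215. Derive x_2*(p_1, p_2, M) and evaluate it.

x_2* = 10.3193

MRS = (x_2−5)/(x_1−2). Tangency with p_1/p_2 gives x_2−5 = (p_1/p_2)·(x_1−2).
After buying the subsistence bundle (2, 5), a share 0.5 of the remaining income goes to x_1: x_1* = 2 + 0.5·(M − 2p_1 − 5p_2)/p_1.
Discretionary income = 215 − 2·18.36 − 5·11.4 = 121.28; x_2* = 5 + 0.5·121.28/11.4 = 10.3193.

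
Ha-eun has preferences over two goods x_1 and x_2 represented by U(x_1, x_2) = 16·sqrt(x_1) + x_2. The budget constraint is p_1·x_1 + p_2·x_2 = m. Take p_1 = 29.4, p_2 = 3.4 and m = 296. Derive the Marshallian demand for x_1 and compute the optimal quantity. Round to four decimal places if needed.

x_1* = 0.8559

Set MRS = p_1/p_2: 8·x_1^(−1/2) = p_1/p_2.
Solve: √x_1 = 8·p_2/p_1, so x_1*(p_1,p_2) = (8·p_2/p_1)², and x_2* = (m − p_1·x_1*)/p_2.
Plugging in: x_1* = (8·3.4/29.4)² = 0.8559.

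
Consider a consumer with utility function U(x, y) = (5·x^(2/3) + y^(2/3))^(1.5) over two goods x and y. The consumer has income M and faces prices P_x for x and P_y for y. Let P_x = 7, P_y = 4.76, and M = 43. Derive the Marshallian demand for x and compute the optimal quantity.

Numerically y/x = 0.025443, so x* = 43/(7 + 4.76·0.025443) = 6.0384.

x* = 6.0384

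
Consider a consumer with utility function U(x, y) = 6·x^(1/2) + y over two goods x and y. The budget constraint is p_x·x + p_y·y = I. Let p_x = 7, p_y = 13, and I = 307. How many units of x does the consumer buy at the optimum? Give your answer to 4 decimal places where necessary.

x* = 31.0408

Set MRS = p_x/p_y: 3·x^(−1/2) = p_x/p_y.
Thus x* = (3·p_y/p_x)² — independent of I — with the rest of income spent on y.
Plugging in: x* = (3·13/7)² = 31.0408.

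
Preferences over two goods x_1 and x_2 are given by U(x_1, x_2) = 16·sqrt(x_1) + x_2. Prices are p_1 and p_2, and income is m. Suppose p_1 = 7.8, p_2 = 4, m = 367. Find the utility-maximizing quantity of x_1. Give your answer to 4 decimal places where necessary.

MU_x_1 = 8/√x_1, MU_x_2 = 1. Tangency: 8/√x_1 = p_1/p_2.
Solve: √x_1 = 8·p_2/p_1, so x_1*(p_1,p_2) = (8·p_2/p_1)², and x_2* = (m − p_1·x_1*)/p_2.
Plugging in: x_1* = (8·4/7.8)² = 16.831.

x_1* = 16.831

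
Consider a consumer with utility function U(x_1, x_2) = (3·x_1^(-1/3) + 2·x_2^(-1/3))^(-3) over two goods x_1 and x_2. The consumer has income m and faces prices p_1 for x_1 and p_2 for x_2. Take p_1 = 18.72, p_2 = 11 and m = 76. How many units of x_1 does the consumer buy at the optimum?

x_1* = 2.4665

From the CES first-order condition, (3/2)·(x_2/x_1)^(4/3) = p_1/p_2.
Hence x_2/x_1 = ((2/3)·p_1/p_2)^(1/(4/3)), i.e. raised to the 0.75 power.
With the ratio pinned down, the budget gives x_1* = m/(p_1 + p_2·(x_2/x_1)) and x_2* = (x_2/x_1)·x_1*.
Numerically x_2/x_1 = 1.0993, so x_1* = 76/(18.72 + 11·1.0993) = 2.4665.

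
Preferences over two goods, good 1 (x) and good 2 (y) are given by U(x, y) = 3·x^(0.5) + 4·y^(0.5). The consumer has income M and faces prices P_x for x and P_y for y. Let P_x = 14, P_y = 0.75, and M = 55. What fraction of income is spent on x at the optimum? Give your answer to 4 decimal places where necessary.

MU_x ∝ 3·x^(-0.5), MU_y ∝ 4·y^(-0.5), so MRS = (3/4)·(y/x)^(0.5) = P_x/P_y.
Hence y/x = ((4/3)·P_x/P_y)^(1/(0.5)), i.e. raised to the 2 power.
Substitute y = (y/x)·x into the budget: x* = M/(P_x + P_y·(y/x)).
Numerically y/x = 619.45679, so x* = 55/(14 + 0.75·619.45679) = 0.1149 and y* = 619.45679·0.1149 = 71.1882.
Expenditure on x: 14·0.1149 = 1.6089; share = 0.0293.

share on x = 0.0293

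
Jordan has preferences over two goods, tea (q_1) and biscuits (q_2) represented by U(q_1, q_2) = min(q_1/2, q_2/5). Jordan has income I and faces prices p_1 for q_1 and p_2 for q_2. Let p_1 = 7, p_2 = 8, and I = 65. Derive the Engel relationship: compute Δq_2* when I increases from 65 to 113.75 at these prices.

With perfect complements, no substitution: consume in ratio q_1:q_2 = 2:5.
Budget: p_1·q_1 + p_2·(5/2)·q_1 = I, so (2·p_1 + 5·p_2)·q_1 = 2·I.
Demand: q_1*(p_1,p_2,I) = 2·I/(2·p_1 + 5·p_2), q_2* = 5·I/(2·p_1 + 5·p_2).
Here 2·7 + 5·8 = 54, giving q_2* = 6.0185.
At I' = 113.75: q_2* = 10.5324. Change: 10.5324 − 6.0185 = 4.5139.

Δq_2* = 4.5139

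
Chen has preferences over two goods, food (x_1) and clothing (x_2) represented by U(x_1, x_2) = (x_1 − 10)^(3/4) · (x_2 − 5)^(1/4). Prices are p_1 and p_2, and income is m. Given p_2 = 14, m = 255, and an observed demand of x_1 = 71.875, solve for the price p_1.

p_1 = 2

MRS = 3·(x_2−5)/(x_1−10). Tangency with p_1/p_2 gives x_2−5 = (1/3)·(p_1/p_2)·(x_1−10).
After buying the subsistence bundle (10, 5), a share 0.75 of the remaining income goes to x_1: x_1* = 10 + 0.75·(m − 10p_1 − 5p_2)/p_1.
Set x_1* = 71.875 in the demand function and solve for p_1: p_1 = 2.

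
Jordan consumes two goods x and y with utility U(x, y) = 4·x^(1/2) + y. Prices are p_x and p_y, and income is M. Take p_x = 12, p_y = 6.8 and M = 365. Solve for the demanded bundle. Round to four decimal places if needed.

Solve: √x = 2·p_y/p_x, so x*(p_x,p_y) = (2·p_y/p_x)², and y* = (M − p_x·x*)/p_y.
Plugging in: x* = (2·6.8/12)² = 1.2844, y* = 51.4098.

x* = 1.2844, y* = 51.4098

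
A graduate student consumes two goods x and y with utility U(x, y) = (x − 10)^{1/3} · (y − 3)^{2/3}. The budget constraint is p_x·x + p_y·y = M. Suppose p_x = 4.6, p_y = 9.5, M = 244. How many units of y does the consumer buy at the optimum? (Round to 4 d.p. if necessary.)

After buying the subsistence bundle (10, 3), a share 1/3 of the remaining income goes to x: x* = 10 + 1/3·(M − 10p_x − 3p_y)/p_x.
Discretionary income = 244 − 10·4.6 − 3·9.5 = 169.5; y* = 3 + 2/3·169.5/9.5 = 14.8947.

y* = 14.8947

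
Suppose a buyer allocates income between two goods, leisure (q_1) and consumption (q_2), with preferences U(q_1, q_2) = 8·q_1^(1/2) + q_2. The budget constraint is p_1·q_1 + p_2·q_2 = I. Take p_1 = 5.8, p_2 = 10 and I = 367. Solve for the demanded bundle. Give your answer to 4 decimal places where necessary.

Utility is quasi-linear in q_2; the FOC for q_1 is 4/√q_1 = p_1/p_2.
Solve: √q_1 = 4·p_2/p_1, so q_1*(p_1,p_2) = (4·p_2/p_1)², and q_2* = (I − p_1·q_1*)/p_2.
Plugging in: q_1* = (4·10/5.8)² = 47.5624, q_2* = 9.1138.

q_1* = 47.5624, q_2* = 9.1138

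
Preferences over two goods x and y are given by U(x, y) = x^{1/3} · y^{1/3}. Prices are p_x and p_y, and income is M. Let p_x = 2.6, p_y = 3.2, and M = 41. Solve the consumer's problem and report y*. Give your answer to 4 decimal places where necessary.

MU_x/MU_y = (1/3·y)/(1/3·x); tangency sets this equal to p_x/p_y.
Rearranging, p_y·y = p_x·x. Substituting into the budget gives p_x·x·(1 + 1) = M.
Demand: x*(p_x,p_y,M) = 0.5·M/p_x and y* = 0.5·M/p_y.
At p_x=2.6, p_y=3.2, M=41: y* = 0.5·41/3.2 = 6.4062.

y* = 6.4062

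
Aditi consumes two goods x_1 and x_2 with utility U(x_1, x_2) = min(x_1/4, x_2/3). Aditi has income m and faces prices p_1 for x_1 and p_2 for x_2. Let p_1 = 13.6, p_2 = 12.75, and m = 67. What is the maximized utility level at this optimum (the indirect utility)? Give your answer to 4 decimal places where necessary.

V = 0.7232

With perfect complements, no substitution: consume in ratio x_1:x_2 = 4:3.
Budget: p_1·x_1 + p_2·(3/4)·x_1 = m, so (4·p_1 + 3·p_2)·x_1 = 4·m.
Demand: x_1*(p_1,p_2,m) = 4·m/(4·p_1 + 3·p_2), x_2* = 3·m/(4·p_1 + 3·p_2).
Here 4·13.6 + 3·12.75 = 92.65, giving x_1* = 2.8926 and x_2* = 2.1695.
Utility at the optimum: U(2.8926, 2.1695) = 0.7232.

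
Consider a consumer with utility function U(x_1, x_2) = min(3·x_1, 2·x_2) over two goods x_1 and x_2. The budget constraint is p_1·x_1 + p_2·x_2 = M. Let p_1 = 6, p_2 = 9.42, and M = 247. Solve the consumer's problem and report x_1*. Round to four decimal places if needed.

x_1* = 12.2702

Leontief preferences: the optimum is at the kink where x_1/2 = x_2/3, i.e. x_2 = (3/2)·x_1.
Budget: p_1·x_1 + p_2·(3/2)·x_1 = M, so (2·p_1 + 3·p_2)·x_1 = 2·M.
Demand: x_1*(p_1,p_2,M) = 2·M/(2·p_1 + 3·p_2), x_2* = 3·M/(2·p_1 + 3·p_2).
Here 2·6 + 3·9.42 = 40.26, giving x_1* = 12.2702.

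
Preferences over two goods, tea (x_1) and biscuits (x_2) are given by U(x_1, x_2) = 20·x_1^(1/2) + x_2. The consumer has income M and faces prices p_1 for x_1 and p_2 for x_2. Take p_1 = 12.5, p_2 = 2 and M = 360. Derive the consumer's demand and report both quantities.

x_1* = 2.56, x_2* = 164

MU_x_1 = 10/√x_1, MU_x_2 = 1. Tangency: 10/√x_1 = p_1/p_2.
Solve: √x_1 = 10·p_2/p_1, so x_1*(p_1,p_2) = (10·p_2/p_1)², and x_2* = (M − p_1·x_1*)/p_2.
Plugging in: x_1* = (10·2/12.5)² = 2.56, x_2* = 164.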